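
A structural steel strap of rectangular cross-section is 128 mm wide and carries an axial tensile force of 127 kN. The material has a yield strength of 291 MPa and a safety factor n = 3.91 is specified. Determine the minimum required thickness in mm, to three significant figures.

t = 13.3 mm

σ_allow = 291/3.91 = 74.42 MPa.
Required area A = F/σ_allow = 127000/74.42 = 1706 mm².
t = A/w = 1706/128 = 13.33 mm.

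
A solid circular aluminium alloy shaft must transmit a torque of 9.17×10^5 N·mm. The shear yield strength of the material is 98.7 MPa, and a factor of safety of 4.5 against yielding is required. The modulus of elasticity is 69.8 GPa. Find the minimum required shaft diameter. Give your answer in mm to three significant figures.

d = 59.7 mm

Allowable shear stress τ_allow = 98.7/4.5 = 21.93 MPa.
For a solid shaft τ = 16T/(πd³), so d³ = 16T/(π τ_allow) = 16×917000/(π×21.93) = 212900 mm³.
d = (212900)^(1/3) = 59.71 mm.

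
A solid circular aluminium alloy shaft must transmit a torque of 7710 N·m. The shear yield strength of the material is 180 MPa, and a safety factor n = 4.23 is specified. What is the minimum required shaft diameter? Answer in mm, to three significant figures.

d = 97.4 mm

Allowable shear stress τ_allow = 180/4.23 = 42.55 MPa.
For a solid shaft τ = 16T/(πd³), so d³ = 16T/(π τ_allow) = 16×7710000/(π×42.55) = 922800 mm³.
d = (922800)^(1/3) = 97.36 mm.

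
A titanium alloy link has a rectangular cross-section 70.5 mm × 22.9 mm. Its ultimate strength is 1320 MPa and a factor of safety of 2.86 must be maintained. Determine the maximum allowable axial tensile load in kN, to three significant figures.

σ_allow = 1320/2.86 = 461.5 MPa.
A = 70.5×22.9 = 1614 mm².
F_allow = σ_allow × A = 461.5×1614 = 745100 N.

F_allow = 745 kN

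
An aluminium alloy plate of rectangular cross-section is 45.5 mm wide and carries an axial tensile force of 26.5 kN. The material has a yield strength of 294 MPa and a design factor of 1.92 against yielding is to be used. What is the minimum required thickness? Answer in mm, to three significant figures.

t = 3.80 mm

σ_allow = 294/1.92 = 153.1 MPa.
Required area A = F/σ_allow = 26500/153.1 = 173.1 mm².
t = A/w = 173.1/45.5 = 3.804 mm.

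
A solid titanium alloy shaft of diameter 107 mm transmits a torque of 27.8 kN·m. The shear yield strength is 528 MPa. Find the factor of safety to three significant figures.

n = 4.57

τ = 16T/(πd³) = 16×2.7800×10^7/(π×107³) = 115.6 MPa.
n = τ_limit/τ = 528/115.6 = 4.568.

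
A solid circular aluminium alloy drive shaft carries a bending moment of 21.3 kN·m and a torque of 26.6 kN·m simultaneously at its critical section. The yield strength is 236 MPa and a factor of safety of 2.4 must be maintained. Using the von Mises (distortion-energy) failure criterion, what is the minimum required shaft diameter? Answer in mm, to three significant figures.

d = 148 mm

σ_allow = σ_y/n = 236/2.4 = 98.33 MPa.
For a solid shaft σ_b = 32M/(πd³) and τ = 16T/(πd³), so the von Mises stress is σ' = (16/πd³)·√(4M²+3T²).
√(4M²+3T²) = √(4×(2.130×10^7)² + 3×(2.660×10^7)²) = 6.275×10^7 N·mm.
d³ = 16×6.275×10^7/(π×98.33) = 3.250×10^6 mm³.
d = 148.1 mm.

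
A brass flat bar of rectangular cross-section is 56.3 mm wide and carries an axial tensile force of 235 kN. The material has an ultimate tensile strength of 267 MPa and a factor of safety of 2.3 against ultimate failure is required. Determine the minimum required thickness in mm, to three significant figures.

σ_allow = 267/2.3 = 116.1 MPa.
Required area A = F/σ_allow = 235000/116.1 = 2024 mm².
t = A/w = 2024/56.3 = 35.96 mm.

t = 36.0 mm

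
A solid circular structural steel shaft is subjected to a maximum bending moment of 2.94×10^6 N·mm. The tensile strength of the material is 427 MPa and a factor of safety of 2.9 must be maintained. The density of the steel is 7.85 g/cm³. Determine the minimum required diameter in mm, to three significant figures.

σ_allow = 427/2.9 = 147.2 MPa.
For a solid circular section σ = 32M/(πd³), so d³ = 32M/(π σ_allow) = 32×2940000/(π×147.2) = 203400 mm³.
d = 58.81 mm.

d = 58.8 mm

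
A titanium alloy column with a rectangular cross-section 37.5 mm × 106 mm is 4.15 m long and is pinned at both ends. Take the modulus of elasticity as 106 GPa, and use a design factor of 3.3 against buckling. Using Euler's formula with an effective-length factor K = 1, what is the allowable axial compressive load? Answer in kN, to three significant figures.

Buckling occurs about the weak axis: I_min = h·b³/12 = 106×37.5³/12 = 465800 mm⁴ (b = 37.5 mm is the smaller dimension).
Effective length L_e = KL = 1×4.15 m = 4150 mm.
Euler critical load P_cr = π²EI/L_e² = π²×106000×465800/4150² = 28300 N.
P_allow = P_cr/n = 28300/3.3 = 8575 N.

P_allow = 8.57 kN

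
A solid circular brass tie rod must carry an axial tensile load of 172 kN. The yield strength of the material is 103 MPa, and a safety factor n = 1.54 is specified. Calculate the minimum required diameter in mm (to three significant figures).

Allowable stress σ_allow = 103/1.54 = 66.88 MPa.
Required area A = F/σ_allow = 172000/66.88 = 2572 mm².
A = πd²/4 → d = √(4A/π) = 57.22 mm.

d = 57.2 mm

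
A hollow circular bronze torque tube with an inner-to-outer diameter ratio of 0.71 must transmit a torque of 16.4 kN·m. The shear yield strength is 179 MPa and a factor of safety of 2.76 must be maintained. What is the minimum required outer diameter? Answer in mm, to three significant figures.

d_o = 120 mm

τ_allow = 179/2.76 = 64.86 MPa.
For a hollow shaft τ = 16T/[πd_o³(1−k⁴)] with k = 0.71, so 1−k⁴ = 0.7459.
d_o³ = 16T/[π τ_allow (1−k⁴)] = 16×1.6400×10^7/(π×64.86×0.7459) = 1.727×10^6 mm³.
d_o = 120.0 mm.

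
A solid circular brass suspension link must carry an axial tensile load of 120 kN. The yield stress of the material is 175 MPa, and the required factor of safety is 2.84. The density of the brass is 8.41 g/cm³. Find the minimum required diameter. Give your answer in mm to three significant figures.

d = 49.8 mm

Allowable stress σ_allow = 175/2.84 = 61.62 MPa.
Required area A = F/σ_allow = 120000/61.62 = 1947 mm².
A = πd²/4 → d = √(4A/π) = 49.80 mm.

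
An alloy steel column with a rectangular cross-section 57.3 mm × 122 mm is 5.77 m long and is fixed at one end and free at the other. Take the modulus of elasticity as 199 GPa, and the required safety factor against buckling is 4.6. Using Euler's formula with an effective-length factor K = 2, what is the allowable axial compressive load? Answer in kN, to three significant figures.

Buckling occurs about the weak axis: I_min = h·b³/12 = 122×57.3³/12 = 1.913×10^6 mm⁴ (b = 57.3 mm is the smaller dimension).
Effective length L_e = KL = 2×5.77 m = 11540 mm.
Euler critical load P_cr = π²EI/L_e² = π²×199000×1.913×10^6/11540² = 28210 N.
P_allow = P_cr/n = 28210/4.6 = 6132 N.

P_allow = 6.13 kN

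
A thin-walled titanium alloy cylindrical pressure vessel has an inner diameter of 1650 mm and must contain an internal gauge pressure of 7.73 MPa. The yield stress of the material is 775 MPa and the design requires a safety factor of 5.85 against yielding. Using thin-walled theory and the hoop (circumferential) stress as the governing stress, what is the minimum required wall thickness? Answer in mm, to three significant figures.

σ_allow = 775/5.85 = 132.5 MPa.
Hoop stress σ_h = pD/(2t), so t = pD/(2σ_allow) = 7.73×1650/(2×132.5) = 48.14 mm.

t = 48.1 mm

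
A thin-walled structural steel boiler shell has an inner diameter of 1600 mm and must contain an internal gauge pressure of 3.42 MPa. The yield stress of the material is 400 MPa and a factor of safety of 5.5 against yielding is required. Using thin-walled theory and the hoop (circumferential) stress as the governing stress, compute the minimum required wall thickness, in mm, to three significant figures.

σ_allow = 400/5.5 = 72.73 MPa.
Hoop stress σ_h = pD/(2t), so t = pD/(2σ_allow) = 3.42×1600/(2×72.73) = 37.62 mm.

t = 37.6 mm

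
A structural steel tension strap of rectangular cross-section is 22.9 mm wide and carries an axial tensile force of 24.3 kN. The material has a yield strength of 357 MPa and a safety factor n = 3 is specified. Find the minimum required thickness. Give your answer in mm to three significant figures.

σ_allow = 357/3 = 119.0 MPa.
Required area A = F/σ_allow = 24300/119.0 = 204.2 mm².
t = A/w = 204.2/22.9 = 8.917 mm.

t = 8.92 mm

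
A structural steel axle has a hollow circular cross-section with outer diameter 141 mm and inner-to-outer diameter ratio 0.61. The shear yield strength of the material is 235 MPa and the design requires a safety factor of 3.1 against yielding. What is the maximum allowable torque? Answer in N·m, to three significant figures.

τ_allow = 235/3.1 = 75.81 MPa.
For a hollow shaft T_allow = τ_allow·πd_o³(1−k⁴)/16 with 1−k⁴ = 0.8615, so πd_o³(1−k⁴)/16 = 474200 mm³.
T_allow = 75.81×474200 = 3.595×10^7 N·mm = 35950 N·m.

T_allow = 35900 N·m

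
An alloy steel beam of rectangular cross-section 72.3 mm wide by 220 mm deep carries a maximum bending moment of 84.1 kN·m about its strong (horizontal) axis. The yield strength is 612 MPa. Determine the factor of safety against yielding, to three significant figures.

Section modulus S = bh²/6 = 72.3×220²/6 = 583200 mm³.
σ = M/S = 8.4100×10^7/583200 = 144.2 MPa.
n = 612/144.2 = 4.244.

n = 4.24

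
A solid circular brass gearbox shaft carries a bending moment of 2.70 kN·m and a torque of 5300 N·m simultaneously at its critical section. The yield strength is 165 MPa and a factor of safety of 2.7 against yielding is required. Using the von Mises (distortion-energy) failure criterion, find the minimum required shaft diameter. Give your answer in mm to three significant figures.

d = 96.1 mm

σ_allow = σ_y/n = 165/2.7 = 61.11 MPa.
For a solid shaft σ_b = 32M/(πd³) and τ = 16T/(πd³), so the von Mises stress is σ' = (16/πd³)·√(4M²+3T²).
√(4M²+3T²) = √(4×(2.700×10^6)² + 3×(5.300×10^6)²) = 1.065×10^7 N·mm.
d³ = 16×1.065×10^7/(π×61.11) = 887600 mm³.
d = 96.10 mm.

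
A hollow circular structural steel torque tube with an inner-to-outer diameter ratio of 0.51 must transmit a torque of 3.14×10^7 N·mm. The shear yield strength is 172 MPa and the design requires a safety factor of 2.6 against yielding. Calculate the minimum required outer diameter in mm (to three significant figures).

d_o = 137 mm

τ_allow = 172/2.6 = 66.15 MPa.
For a hollow shaft τ = 16T/[πd_o³(1−k⁴)] with k = 0.51, so 1−k⁴ = 0.9323.
d_o³ = 16T/[π τ_allow (1−k⁴)] = 16×3.1400×10^7/(π×66.15×0.9323) = 2.593×10^6 mm³.
d_o = 137.4 mm.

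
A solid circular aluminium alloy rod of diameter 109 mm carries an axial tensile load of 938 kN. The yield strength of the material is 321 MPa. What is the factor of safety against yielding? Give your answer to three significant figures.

A = πd²/4 = 9331 mm².
σ = F/A = 938000/9331 = 100.5 MPa.
n = 321/100.5 = 3.193.

n = 3.19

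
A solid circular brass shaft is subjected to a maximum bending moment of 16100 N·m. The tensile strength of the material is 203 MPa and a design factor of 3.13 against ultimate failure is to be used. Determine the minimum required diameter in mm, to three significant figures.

σ_allow = 203/3.13 = 64.86 MPa.
For a solid circular section σ = 32M/(πd³), so d³ = 32M/(π σ_allow) = 32×1.6100×10^7/(π×64.86) = 2.529×10^6 mm³.
d = 136.2 mm.

d = 136 mm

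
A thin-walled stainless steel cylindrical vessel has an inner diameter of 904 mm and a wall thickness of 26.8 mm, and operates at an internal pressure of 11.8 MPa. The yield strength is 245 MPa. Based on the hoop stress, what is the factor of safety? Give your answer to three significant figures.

n = 1.23

σ_h = pD/(2t) = 11.8×904/(2×26.8) = 199.0 MPa.
n = 245/199.0 = 1.231.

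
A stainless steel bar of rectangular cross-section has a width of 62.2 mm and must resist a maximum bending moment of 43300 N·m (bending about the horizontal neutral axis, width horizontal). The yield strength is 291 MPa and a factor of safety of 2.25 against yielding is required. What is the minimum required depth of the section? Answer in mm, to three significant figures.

σ_allow = 291/2.25 = 129.3 MPa.
For a rectangular section σ = 6M/(bh²), so h² = 6M/(b σ_allow) = 6×4.3300×10^7/(62.2×129.3) = 32300 mm².
h = 179.7 mm.

h = 180 mm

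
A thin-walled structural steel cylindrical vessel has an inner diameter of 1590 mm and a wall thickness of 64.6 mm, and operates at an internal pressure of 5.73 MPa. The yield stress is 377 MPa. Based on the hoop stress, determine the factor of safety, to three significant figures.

n = 5.35

σ_h = pD/(2t) = 5.73×1590/(2×64.6) = 70.52 MPa.
n = 377/70.52 = 5.346.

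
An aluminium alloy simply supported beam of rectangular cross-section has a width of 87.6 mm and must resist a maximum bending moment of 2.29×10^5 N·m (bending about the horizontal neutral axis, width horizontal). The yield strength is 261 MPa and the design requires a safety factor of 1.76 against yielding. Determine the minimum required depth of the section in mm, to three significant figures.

σ_allow = 261/1.76 = 148.3 MPa.
For a rectangular section σ = 6M/(bh²), so h² = 6M/(b σ_allow) = 6×2.2900×10^8/(87.6×148.3) = 105800 mm².
h = 325.2 mm.

h = 325 mm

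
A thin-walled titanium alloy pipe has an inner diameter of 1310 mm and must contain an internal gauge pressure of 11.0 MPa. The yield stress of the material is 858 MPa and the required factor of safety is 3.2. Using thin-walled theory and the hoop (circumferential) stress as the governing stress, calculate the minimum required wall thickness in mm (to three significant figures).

t = 26.9 mm

σ_allow = 858/3.2 = 268.1 MPa.
Hoop stress σ_h = pD/(2t), so t = pD/(2σ_allow) = 11.0×1310/(2×268.1) = 26.87 mm.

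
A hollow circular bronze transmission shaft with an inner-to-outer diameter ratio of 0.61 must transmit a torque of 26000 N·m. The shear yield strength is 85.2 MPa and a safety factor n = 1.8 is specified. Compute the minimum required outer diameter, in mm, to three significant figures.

τ_allow = 85.2/1.8 = 47.33 MPa.
For a hollow shaft τ = 16T/[πd_o³(1−k⁴)] with k = 0.61, so 1−k⁴ = 0.8615.
d_o³ = 16T/[π τ_allow (1−k⁴)] = 16×2.6000×10^7/(π×47.33×0.8615) = 3.247×10^6 mm³.
d_o = 148.1 mm.

d_o = 148 mm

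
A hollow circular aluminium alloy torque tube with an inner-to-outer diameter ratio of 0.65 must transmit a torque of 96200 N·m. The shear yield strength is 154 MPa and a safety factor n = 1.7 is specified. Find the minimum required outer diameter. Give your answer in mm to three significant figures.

d_o = 187 mm

τ_allow = 154/1.7 = 90.59 MPa.
For a hollow shaft τ = 16T/[πd_o³(1−k⁴)] with k = 0.65, so 1−k⁴ = 0.8215.
d_o³ = 16T/[π τ_allow (1−k⁴)] = 16×9.6200×10^7/(π×90.59×0.8215) = 6.584×10^6 mm³.
d_o = 187.4 mm.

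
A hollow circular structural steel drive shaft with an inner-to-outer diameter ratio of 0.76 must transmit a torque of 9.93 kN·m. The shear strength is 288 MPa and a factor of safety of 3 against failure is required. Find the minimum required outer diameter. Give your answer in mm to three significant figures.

d_o = 92.5 mm

τ_allow = 288/3 = 96.00 MPa.
For a hollow shaft τ = 16T/[πd_o³(1−k⁴)] with k = 0.76, so 1−k⁴ = 0.6664.
d_o³ = 16T/[π τ_allow (1−k⁴)] = 16×9930000/(π×96.00×0.6664) = 790500 mm³.
d_o = 92.46 mm.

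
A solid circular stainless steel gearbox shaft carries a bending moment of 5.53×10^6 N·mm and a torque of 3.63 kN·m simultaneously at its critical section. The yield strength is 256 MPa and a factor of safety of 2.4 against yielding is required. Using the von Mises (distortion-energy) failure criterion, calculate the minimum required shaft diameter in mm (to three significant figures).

σ_allow = σ_y/n = 256/2.4 = 106.7 MPa.
For a solid shaft σ_b = 32M/(πd³) and τ = 16T/(πd³), so the von Mises stress is σ' = (16/πd³)·√(4M²+3T²).
√(4M²+3T²) = √(4×(5.530×10^6)² + 3×(3.630×10^6)²) = 1.272×10^7 N·mm.
d³ = 16×1.272×10^7/(π×106.7) = 607400 mm³.
d = 84.69 mm.

d = 84.7 mm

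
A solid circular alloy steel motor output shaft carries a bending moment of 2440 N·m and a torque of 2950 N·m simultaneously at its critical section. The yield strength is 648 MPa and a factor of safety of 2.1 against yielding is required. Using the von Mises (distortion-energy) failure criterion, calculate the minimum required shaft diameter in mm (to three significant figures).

d = 48.9 mm

σ_allow = σ_y/n = 648/2.1 = 308.6 MPa.
For a solid shaft σ_b = 32M/(πd³) and τ = 16T/(πd³), so the von Mises stress is σ' = (16/πd³)·√(4M²+3T²).
√(4M²+3T²) = √(4×(2.440×10^6)² + 3×(2.950×10^6)²) = 7.066×10^6 N·mm.
d³ = 16×7.066×10^6/(π×308.6) = 116600 mm³.
d = 48.86 mm.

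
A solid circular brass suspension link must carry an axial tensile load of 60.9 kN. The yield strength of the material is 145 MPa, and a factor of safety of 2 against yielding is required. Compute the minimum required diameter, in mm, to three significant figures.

Allowable stress σ_allow = 145/2 = 72.50 MPa.
Required area A = F/σ_allow = 60900/72.50 = 840.0 mm².
A = πd²/4 → d = √(4A/π) = 32.70 mm.

d = 32.7 mm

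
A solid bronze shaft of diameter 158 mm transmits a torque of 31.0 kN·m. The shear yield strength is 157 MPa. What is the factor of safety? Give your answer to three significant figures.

τ = 16T/(πd³) = 16×3.1000×10^7/(π×158³) = 40.03 MPa.
n = τ_limit/τ = 157/40.03 = 3.922.

n = 3.92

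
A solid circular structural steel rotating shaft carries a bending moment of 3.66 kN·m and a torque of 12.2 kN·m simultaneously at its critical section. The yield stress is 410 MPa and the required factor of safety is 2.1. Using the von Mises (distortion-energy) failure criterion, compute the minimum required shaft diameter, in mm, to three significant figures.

d = 83.6 mm

σ_allow = σ_y/n = 410/2.1 = 195.2 MPa.
For a solid shaft σ_b = 32M/(πd³) and τ = 16T/(πd³), so the von Mises stress is σ' = (16/πd³)·√(4M²+3T²).
√(4M²+3T²) = √(4×(3.660×10^6)² + 3×(1.220×10^7)²) = 2.236×10^7 N·mm.
d³ = 16×2.236×10^7/(π×195.2) = 583400 mm³.
d = 83.56 mm.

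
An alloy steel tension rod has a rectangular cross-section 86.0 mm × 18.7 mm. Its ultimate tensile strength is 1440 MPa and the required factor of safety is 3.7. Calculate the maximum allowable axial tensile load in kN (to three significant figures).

F_allow = 626 kN

σ_allow = 1440/3.7 = 389.2 MPa.
A = 86.0×18.7 = 1608 mm².
F_allow = σ_allow × A = 389.2×1608 = 625900 N.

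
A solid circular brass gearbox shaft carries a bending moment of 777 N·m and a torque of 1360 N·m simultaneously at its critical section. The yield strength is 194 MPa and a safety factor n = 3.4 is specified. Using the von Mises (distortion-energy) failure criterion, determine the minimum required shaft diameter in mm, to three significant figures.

d = 63.2 mm

σ_allow = σ_y/n = 194/3.4 = 57.06 MPa.
For a solid shaft σ_b = 32M/(πd³) and τ = 16T/(πd³), so the von Mises stress is σ' = (16/πd³)·√(4M²+3T²).
√(4M²+3T²) = √(4×(777000)² + 3×(1.360×10^6)²) = 2.822×10^6 N·mm.
d³ = 16×2.822×10^6/(π×57.06) = 251900 mm³.
d = 63.15 mm.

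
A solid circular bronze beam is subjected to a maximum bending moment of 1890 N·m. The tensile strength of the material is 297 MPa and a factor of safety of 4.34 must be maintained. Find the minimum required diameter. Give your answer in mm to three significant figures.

σ_allow = 297/4.34 = 68.43 MPa.
For a solid circular section σ = 32M/(πd³), so d³ = 32M/(π σ_allow) = 32×1890000/(π×68.43) = 281300 mm³.
d = 65.52 mm.

d = 65.5 mm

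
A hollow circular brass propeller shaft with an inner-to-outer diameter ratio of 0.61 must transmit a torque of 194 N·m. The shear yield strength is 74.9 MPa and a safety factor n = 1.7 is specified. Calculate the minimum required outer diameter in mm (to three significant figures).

d_o = 29.6 mm

τ_allow = 74.9/1.7 = 44.06 MPa.
For a hollow shaft τ = 16T/[πd_o³(1−k⁴)] with k = 0.61, so 1−k⁴ = 0.8615.
d_o³ = 16T/[π τ_allow (1−k⁴)] = 16×194000/(π×44.06×0.8615) = 26030 mm³.
d_o = 29.64 mm.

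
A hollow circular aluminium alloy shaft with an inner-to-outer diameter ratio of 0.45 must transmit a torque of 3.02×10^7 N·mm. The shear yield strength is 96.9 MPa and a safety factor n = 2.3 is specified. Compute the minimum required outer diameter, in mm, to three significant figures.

d_o = 156 mm

τ_allow = 96.9/2.3 = 42.13 MPa.
For a hollow shaft τ = 16T/[πd_o³(1−k⁴)] with k = 0.45, so 1−k⁴ = 0.9590.
d_o³ = 16T/[π τ_allow (1−k⁴)] = 16×3.0200×10^7/(π×42.13×0.9590) = 3.807×10^6 mm³.
d_o = 156.1 mm.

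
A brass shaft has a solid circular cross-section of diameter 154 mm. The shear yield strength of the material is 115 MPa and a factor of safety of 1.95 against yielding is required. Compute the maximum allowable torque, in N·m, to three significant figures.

τ_allow = 115/1.95 = 58.97 MPa.
For a solid shaft T_allow = τ_allow·πd³/16; πd³/16 = π×154³/16 = 717100 mm³.
T_allow = 58.97×717100 = 4.229×10^7 N·mm = 42290 N·m.

T_allow = 42300 N·m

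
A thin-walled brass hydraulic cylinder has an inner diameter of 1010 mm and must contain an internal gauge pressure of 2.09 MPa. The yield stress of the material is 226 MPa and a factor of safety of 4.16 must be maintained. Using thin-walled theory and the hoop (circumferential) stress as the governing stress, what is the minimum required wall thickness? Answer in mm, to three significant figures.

σ_allow = 226/4.16 = 54.33 MPa.
Hoop stress σ_h = pD/(2t), so t = pD/(2σ_allow) = 2.09×1010/(2×54.33) = 19.43 mm.

t = 19.4 mm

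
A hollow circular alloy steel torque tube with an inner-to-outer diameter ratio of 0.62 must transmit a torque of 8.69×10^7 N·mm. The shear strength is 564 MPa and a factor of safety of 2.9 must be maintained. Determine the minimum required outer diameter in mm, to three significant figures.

τ_allow = 564/2.9 = 194.5 MPa.
For a hollow shaft τ = 16T/[πd_o³(1−k⁴)] with k = 0.62, so 1−k⁴ = 0.8522.
d_o³ = 16T/[π τ_allow (1−k⁴)] = 16×8.6900×10^7/(π×194.5×0.8522) = 2.670×10^6 mm³.
d_o = 138.7 mm.

d_o = 139 mm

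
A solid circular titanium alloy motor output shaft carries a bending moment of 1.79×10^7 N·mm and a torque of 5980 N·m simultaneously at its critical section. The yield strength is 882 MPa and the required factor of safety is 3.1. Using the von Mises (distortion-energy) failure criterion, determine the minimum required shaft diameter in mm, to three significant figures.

σ_allow = σ_y/n = 882/3.1 = 284.5 MPa.
For a solid shaft σ_b = 32M/(πd³) and τ = 16T/(πd³), so the von Mises stress is σ' = (16/πd³)·√(4M²+3T²).
√(4M²+3T²) = √(4×(1.790×10^7)² + 3×(5.980×10^6)²) = 3.727×10^7 N·mm.
d³ = 16×3.727×10^7/(π×284.5) = 667100 mm³.
d = 87.38 mm.

d = 87.4 mm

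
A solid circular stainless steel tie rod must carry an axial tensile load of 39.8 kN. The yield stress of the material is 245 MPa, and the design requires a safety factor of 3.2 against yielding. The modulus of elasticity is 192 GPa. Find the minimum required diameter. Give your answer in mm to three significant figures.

Allowable stress σ_allow = 245/3.2 = 76.56 MPa.
Required area A = F/σ_allow = 39800/76.56 = 519.8 mm².
A = πd²/4 → d = √(4A/π) = 25.73 mm.

d = 25.7 mm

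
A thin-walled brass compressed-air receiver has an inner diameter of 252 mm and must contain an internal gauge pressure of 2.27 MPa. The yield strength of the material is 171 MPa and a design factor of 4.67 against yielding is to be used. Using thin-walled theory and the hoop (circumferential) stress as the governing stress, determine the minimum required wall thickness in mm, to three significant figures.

t = 7.81 mm

σ_allow = 171/4.67 = 36.62 MPa.
Hoop stress σ_h = pD/(2t), so t = pD/(2σ_allow) = 2.27×252/(2×36.62) = 7.811 mm.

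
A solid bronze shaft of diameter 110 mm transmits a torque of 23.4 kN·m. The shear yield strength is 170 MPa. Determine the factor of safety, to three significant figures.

τ = 16T/(πd³) = 16×2.3400×10^7/(π×110³) = 89.54 MPa.
n = τ_limit/τ = 170/89.54 = 1.899.

n = 1.90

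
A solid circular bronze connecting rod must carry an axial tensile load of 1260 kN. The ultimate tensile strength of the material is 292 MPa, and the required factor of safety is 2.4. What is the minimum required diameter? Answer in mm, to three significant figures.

d = 115 mm

Allowable stress σ_allow = 292/2.4 = 121.7 MPa.
Required area A = F/σ_allow = 1260000/121.7 = 10360 mm².
A = πd²/4 → d = √(4A/π) = 114.8 mm.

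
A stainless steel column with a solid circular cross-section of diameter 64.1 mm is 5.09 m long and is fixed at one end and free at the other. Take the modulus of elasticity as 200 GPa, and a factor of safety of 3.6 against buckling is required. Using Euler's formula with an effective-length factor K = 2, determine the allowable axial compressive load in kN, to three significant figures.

P_allow = 4.38 kN

I = πd⁴/64 = π×64.1⁴/64 = 828700 mm⁴.
Effective length L_e = KL = 2×5.09 m = 10180 mm.
Euler critical load P_cr = π²EI/L_e² = π²×200000×828700/10180² = 15780 N.
P_allow = P_cr/n = 15780/3.6 = 4385 N.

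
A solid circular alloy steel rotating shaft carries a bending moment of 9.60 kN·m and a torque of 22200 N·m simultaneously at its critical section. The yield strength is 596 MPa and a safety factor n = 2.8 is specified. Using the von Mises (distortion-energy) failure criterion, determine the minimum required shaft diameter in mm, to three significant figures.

σ_allow = σ_y/n = 596/2.8 = 212.9 MPa.
For a solid shaft σ_b = 32M/(πd³) and τ = 16T/(πd³), so the von Mises stress is σ' = (16/πd³)·√(4M²+3T²).
√(4M²+3T²) = √(4×(9.600×10^6)² + 3×(2.220×10^7)²) = 4.298×10^7 N·mm.
d³ = 16×4.298×10^7/(π×212.9) = 1.028×10^6 mm³.
d = 100.9 mm.

d = 101 mm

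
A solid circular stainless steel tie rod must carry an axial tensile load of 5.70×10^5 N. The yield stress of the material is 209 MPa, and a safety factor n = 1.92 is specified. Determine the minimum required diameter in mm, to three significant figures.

d = 81.7 mm

Allowable stress σ_allow = 209/1.92 = 108.9 MPa.
Required area A = F/σ_allow = 570000/108.9 = 5236 mm².
A = πd²/4 → d = √(4A/π) = 81.65 mm.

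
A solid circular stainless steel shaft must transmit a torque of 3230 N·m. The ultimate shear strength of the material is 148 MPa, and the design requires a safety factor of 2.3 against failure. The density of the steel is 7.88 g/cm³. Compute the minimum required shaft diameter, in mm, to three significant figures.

Allowable shear stress τ_allow = 148/2.3 = 64.35 MPa.
For a solid shaft τ = 16T/(πd³), so d³ = 16T/(π τ_allow) = 16×3230000/(π×64.35) = 255600 mm³.
d = (255600)^(1/3) = 63.47 mm.

d = 63.5 mm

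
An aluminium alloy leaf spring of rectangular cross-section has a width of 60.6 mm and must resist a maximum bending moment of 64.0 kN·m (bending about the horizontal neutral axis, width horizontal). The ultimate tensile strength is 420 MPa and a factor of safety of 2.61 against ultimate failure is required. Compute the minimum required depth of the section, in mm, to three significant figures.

h = 198 mm

σ_allow = 420/2.61 = 160.9 MPa.
For a rectangular section σ = 6M/(bh²), so h² = 6M/(b σ_allow) = 6×6.4000×10^7/(60.6×160.9) = 39380 mm².
h = 198.4 mm.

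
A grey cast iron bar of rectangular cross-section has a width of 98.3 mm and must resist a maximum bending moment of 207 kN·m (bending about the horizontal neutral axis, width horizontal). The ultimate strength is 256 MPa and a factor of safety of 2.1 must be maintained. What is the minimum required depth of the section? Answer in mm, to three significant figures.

σ_allow = 256/2.1 = 121.9 MPa.
For a rectangular section σ = 6M/(bh²), so h² = 6M/(b σ_allow) = 6×2.0700×10^8/(98.3×121.9) = 103600 mm².
h = 321.9 mm.

h = 322 mm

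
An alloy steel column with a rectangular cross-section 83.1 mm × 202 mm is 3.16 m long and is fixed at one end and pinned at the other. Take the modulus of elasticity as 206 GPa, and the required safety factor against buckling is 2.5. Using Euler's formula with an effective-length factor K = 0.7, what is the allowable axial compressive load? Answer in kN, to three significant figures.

Buckling occurs about the weak axis: I_min = h·b³/12 = 202×83.1³/12 = 9.660×10^6 mm⁴ (b = 83.1 mm is the smaller dimension).
Effective length L_e = KL = 0.7×3.16 m = 2212 mm.
Euler critical load P_cr = π²EI/L_e² = π²×206000×9.660×10^6/2212² = 4.014×10^6 N.
P_allow = P_cr/n = 4.014×10^6/2.5 = 1.606×10^6 N.

P_allow = 1610 kN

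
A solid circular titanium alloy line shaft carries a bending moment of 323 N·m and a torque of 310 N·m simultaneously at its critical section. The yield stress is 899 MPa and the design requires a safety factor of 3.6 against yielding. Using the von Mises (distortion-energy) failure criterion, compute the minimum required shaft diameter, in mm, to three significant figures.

d = 25.8 mm

σ_allow = σ_y/n = 899/3.6 = 249.7 MPa.
For a solid shaft σ_b = 32M/(πd³) and τ = 16T/(πd³), so the von Mises stress is σ' = (16/πd³)·√(4M²+3T²).
√(4M²+3T²) = √(4×(323000)² + 3×(310000)²) = 840000 N·mm.
d³ = 16×840000/(π×249.7) = 17130 mm³.
d = 25.78 mm.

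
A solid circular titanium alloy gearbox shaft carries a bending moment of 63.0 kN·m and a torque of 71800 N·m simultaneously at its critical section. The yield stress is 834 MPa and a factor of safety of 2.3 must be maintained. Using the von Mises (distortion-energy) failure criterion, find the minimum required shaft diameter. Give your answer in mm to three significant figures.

d = 135 mm

σ_allow = σ_y/n = 834/2.3 = 362.6 MPa.
For a solid shaft σ_b = 32M/(πd³) and τ = 16T/(πd³), so the von Mises stress is σ' = (16/πd³)·√(4M²+3T²).
√(4M²+3T²) = √(4×(6.300×10^7)² + 3×(7.180×10^7)²) = 1.770×10^8 N·mm.
d³ = 16×1.770×10^8/(π×362.6) = 2.487×10^6 mm³.
d = 135.5 mm.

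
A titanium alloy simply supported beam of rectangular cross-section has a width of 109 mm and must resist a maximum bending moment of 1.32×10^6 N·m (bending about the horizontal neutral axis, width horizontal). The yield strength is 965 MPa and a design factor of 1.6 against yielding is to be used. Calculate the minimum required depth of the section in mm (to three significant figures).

h = 347 mm

σ_allow = 965/1.6 = 603.1 MPa.
For a rectangular section σ = 6M/(bh²), so h² = 6M/(b σ_allow) = 6×1.3200×10^9/(109×603.1) = 120500 mm².
h = 347.1 mm.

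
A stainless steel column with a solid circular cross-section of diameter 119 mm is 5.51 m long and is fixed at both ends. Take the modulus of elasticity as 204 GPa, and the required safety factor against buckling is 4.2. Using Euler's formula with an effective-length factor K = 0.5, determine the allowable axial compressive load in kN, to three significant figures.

I = πd⁴/64 = π×119⁴/64 = 9.844×10^6 mm⁴.
Effective length L_e = KL = 0.5×5.51 m = 2755 mm.
Euler critical load P_cr = π²EI/L_e² = π²×204000×9.844×10^6/2755² = 2.611×10^6 N.
P_allow = P_cr/n = 2.611×10^6/4.2 = 621700 N.

P_allow = 622 kN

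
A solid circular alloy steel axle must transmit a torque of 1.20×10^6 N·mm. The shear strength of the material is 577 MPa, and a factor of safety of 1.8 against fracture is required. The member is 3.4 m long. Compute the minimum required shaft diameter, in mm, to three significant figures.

d = 26.7 mm

Allowable shear stress τ_allow = 577/1.8 = 320.6 MPa.
For a solid shaft τ = 16T/(πd³), so d³ = 16T/(π τ_allow) = 16×1200000/(π×320.6) = 19070 mm³.
d = (19070)^(1/3) = 26.71 mm.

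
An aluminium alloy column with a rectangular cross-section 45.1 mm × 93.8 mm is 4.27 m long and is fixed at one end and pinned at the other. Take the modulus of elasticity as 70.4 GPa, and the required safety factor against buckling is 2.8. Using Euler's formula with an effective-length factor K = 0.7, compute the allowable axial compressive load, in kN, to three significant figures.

Buckling occurs about the weak axis: I_min = h·b³/12 = 93.8×45.1³/12 = 717100 mm⁴ (b = 45.1 mm is the smaller dimension).
Effective length L_e = KL = 0.7×4.27 m = 2989 mm.
Euler critical load P_cr = π²EI/L_e² = π²×70400×717100/2989² = 55770 N.
P_allow = P_cr/n = 55770/2.8 = 19920 N.

P_allow = 19.9 kN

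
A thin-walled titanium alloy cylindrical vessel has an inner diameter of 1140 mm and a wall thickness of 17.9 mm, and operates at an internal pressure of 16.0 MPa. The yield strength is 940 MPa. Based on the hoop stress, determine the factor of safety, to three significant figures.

n = 1.84

σ_h = pD/(2t) = 16.0×1140/(2×17.9) = 509.5 MPa.
n = 940/509.5 = 1.845.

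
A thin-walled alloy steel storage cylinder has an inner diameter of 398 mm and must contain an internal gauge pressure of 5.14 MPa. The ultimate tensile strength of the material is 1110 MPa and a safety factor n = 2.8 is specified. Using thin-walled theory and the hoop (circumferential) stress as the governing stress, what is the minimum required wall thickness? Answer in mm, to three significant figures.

t = 2.58 mm

σ_allow = 1110/2.8 = 396.4 MPa.
Hoop stress σ_h = pD/(2t), so t = pD/(2σ_allow) = 5.14×398/(2×396.4) = 2.580 mm.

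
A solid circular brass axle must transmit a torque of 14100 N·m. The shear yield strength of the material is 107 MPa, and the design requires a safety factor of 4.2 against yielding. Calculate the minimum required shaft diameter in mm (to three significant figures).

d = 141 mm

Allowable shear stress τ_allow = 107/4.2 = 25.48 MPa.
For a solid shaft τ = 16T/(πd³), so d³ = 16T/(π τ_allow) = 16×1.4100×10^7/(π×25.48) = 2.819×10^6 mm³.
d = (2.819×10^6)^(1/3) = 141.3 mm.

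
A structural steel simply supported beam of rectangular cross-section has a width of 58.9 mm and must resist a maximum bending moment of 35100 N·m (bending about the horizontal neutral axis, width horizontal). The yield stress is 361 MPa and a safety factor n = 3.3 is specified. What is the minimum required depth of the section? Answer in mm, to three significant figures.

h = 181 mm

σ_allow = 361/3.3 = 109.4 MPa.
For a rectangular section σ = 6M/(bh²), so h² = 6M/(b σ_allow) = 6×3.5100×10^7/(58.9×109.4) = 32690 mm².
h = 180.8 mm.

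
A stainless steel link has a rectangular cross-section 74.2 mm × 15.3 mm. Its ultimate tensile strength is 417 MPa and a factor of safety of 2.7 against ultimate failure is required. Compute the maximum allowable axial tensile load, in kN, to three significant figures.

F_allow = 175 kN

σ_allow = 417/2.7 = 154.4 MPa.
A = 74.2×15.3 = 1135 mm².
F_allow = σ_allow × A = 154.4×1135 = 175300 N.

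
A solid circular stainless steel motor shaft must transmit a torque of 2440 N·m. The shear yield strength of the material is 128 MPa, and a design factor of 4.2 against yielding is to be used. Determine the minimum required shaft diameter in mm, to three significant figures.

Allowable shear stress τ_allow = 128/4.2 = 30.48 MPa.
For a solid shaft τ = 16T/(πd³), so d³ = 16T/(π τ_allow) = 16×2440000/(π×30.48) = 407800 mm³.
d = (407800)^(1/3) = 74.15 mm.

d = 74.2 mm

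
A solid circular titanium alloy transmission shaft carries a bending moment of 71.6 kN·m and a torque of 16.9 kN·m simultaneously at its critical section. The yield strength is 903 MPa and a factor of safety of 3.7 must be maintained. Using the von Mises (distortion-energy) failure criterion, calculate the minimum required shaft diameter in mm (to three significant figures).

d = 145 mm

σ_allow = σ_y/n = 903/3.7 = 244.1 MPa.
For a solid shaft σ_b = 32M/(πd³) and τ = 16T/(πd³), so the von Mises stress is σ' = (16/πd³)·√(4M²+3T²).
√(4M²+3T²) = √(4×(7.160×10^7)² + 3×(1.690×10^7)²) = 1.462×10^8 N·mm.
d³ = 16×1.462×10^8/(π×244.1) = 3.050×10^6 mm³.
d = 145.0 mm.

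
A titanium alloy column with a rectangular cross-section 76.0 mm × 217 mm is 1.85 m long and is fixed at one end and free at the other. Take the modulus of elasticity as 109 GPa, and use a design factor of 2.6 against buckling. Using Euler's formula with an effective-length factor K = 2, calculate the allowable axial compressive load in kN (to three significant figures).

Buckling occurs about the weak axis: I_min = h·b³/12 = 217×76.0³/12 = 7.938×10^6 mm⁴ (b = 76.0 mm is the smaller dimension).
Effective length L_e = KL = 2×1.85 m = 3700 mm.
Euler critical load P_cr = π²EI/L_e² = π²×109000×7.938×10^6/3700² = 623800 N.
P_allow = P_cr/n = 623800/2.6 = 239900 N.

P_allow = 240 kN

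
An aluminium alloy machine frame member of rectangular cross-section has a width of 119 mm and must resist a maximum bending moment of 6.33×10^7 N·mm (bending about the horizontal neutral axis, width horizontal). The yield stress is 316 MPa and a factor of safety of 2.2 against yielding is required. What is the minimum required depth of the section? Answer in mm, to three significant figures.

h = 149 mm

σ_allow = 316/2.2 = 143.6 MPa.
For a rectangular section σ = 6M/(bh²), so h² = 6M/(b σ_allow) = 6×6.3300×10^7/(119×143.6) = 22220 mm².
h = 149.1 mm.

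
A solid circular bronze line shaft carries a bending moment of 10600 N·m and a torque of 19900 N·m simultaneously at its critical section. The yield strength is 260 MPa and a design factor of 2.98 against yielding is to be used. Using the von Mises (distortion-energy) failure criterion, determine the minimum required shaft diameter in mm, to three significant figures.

σ_allow = σ_y/n = 260/2.98 = 87.25 MPa.
For a solid shaft σ_b = 32M/(πd³) and τ = 16T/(πd³), so the von Mises stress is σ' = (16/πd³)·√(4M²+3T²).
√(4M²+3T²) = √(4×(1.060×10^7)² + 3×(1.990×10^7)²) = 4.047×10^7 N·mm.
d³ = 16×4.047×10^7/(π×87.25) = 2.362×10^6 mm³.
d = 133.2 mm.

d = 133 mm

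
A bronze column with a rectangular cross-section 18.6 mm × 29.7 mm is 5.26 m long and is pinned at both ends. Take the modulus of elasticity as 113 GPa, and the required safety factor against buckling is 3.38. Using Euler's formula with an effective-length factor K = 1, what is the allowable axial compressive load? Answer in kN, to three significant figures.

Buckling occurs about the weak axis: I_min = h·b³/12 = 29.7×18.6³/12 = 15930 mm⁴ (b = 18.6 mm is the smaller dimension).
Effective length L_e = KL = 1×5.26 m = 5260 mm.
Euler critical load P_cr = π²EI/L_e² = π²×113000×15930/5260² = 642.0 N.
P_allow = P_cr/n = 642.0/3.38 = 189.9 N.

P_allow = 0.190 kN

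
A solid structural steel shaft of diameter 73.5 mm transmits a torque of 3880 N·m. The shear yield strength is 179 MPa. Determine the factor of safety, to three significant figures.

n = 3.60

τ = 16T/(πd³) = 16×3880000/(π×73.5³) = 49.77 MPa.
n = τ_limit/τ = 179/49.77 = 3.597.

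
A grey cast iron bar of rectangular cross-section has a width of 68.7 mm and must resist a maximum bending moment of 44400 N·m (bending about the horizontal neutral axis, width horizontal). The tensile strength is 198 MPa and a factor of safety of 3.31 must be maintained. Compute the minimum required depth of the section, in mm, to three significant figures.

h = 255 mm

σ_allow = 198/3.31 = 59.82 MPa.
For a rectangular section σ = 6M/(bh²), so h² = 6M/(b σ_allow) = 6×4.4400×10^7/(68.7×59.82) = 64820 mm².
h = 254.6 mm.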